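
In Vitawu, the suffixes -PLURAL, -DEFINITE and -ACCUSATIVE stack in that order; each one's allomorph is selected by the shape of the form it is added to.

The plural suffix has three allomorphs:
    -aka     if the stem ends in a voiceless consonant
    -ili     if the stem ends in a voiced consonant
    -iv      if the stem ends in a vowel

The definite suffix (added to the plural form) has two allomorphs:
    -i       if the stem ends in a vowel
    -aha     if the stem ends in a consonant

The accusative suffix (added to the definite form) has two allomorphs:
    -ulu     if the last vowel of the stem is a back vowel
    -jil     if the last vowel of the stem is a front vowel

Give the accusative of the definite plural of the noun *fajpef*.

Since the final sound of *fajpef* is /f/ (a voiceless consonant), it takes -aka, giving *fajpefaka*.
The final sound of the plural form *fajpefaka* is /a/, which is a vowel, so the definite suffix is -i, giving *fajpefakai*.
Since the last vowel of the definite form *fajpefakai* is /i/ (a front vowel), it takes -jil, giving *fajpefakaijil*.

fajpefakaijil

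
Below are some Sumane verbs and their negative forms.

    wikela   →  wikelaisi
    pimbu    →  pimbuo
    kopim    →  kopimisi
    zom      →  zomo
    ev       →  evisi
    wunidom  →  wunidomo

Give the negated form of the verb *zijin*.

The pattern is rounding harmony: -o when the last vowel of the stem is a rounded vowel (*pimbu*, *zom*, *wunidom*); -isi when the last vowel of the stem is an unrounded vowel (*wikela*, *kopim*, *ev*).
The last vowel of *zijin* is /i/, which is an unrounded vowel, so the suffix is -isi, giving *zijinisi*.

zijinisi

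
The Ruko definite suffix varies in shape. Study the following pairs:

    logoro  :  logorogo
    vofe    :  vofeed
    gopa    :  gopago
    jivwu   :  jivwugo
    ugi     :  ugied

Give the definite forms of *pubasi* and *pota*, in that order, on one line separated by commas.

pubasied, potago

The suffix is conditioned by the last vowel: -ed when the last vowel of the stem is a front vowel (*vofe*, *ugi*); -go when the last vowel of the stem is a back vowel (*logoro*, *gopa*, *jivwu*).
*pubasi*: last vowel = /i/, a front vowel → -ed → *pubasied*.
The last vowel of *pota* is /a/, which is a back vowel, so the suffix is -go, giving *potago*.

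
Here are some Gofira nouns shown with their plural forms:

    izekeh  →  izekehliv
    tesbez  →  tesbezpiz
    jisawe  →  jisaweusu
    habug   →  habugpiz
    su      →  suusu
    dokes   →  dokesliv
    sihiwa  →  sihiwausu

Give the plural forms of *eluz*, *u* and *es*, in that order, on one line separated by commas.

eluzpiz, uusu, esliv

The alternation tracks the final sound of the stem — -liv when the stem ends in a voiceless consonant (*izekeh*, *dokes*); -piz when the stem ends in a voiced consonant (*tesbez*, *habug*); -usu when the stem ends in a vowel (*jisawe*, *su*, *sihiwa*).
The final sound of *eluz* is /z/, which is a voiced consonant, so the suffix is -piz, giving *eluzpiz*.
Since the final sound of *u* is /u/ (a vowel), it takes -usu, giving *uusu*.
Since the final sound of *es* is /s/ (a voiceless consonant), it takes -liv, giving *esliv*.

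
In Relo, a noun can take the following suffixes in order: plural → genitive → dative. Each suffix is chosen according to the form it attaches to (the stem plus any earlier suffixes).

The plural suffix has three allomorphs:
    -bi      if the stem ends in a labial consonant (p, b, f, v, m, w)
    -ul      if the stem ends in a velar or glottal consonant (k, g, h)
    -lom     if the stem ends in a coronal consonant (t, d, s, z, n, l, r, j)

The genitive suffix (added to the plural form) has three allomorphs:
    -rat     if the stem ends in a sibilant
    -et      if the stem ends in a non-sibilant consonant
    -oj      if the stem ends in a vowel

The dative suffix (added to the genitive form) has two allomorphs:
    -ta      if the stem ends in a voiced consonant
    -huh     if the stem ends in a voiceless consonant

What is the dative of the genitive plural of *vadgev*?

Since the final consonant of *vadgev* is /v/ (labial), it takes -bi, giving *vadgevbi*.
The final sound of the plural form *vadgevbi* is /i/, which is a vowel, so the genitive suffix is -oj, giving *vadgevbioj*.
The genitive form *vadgevbioj* — final consonant /j/ (voiced) → -ta → *vadgevbiojta*.

vadgevbiojta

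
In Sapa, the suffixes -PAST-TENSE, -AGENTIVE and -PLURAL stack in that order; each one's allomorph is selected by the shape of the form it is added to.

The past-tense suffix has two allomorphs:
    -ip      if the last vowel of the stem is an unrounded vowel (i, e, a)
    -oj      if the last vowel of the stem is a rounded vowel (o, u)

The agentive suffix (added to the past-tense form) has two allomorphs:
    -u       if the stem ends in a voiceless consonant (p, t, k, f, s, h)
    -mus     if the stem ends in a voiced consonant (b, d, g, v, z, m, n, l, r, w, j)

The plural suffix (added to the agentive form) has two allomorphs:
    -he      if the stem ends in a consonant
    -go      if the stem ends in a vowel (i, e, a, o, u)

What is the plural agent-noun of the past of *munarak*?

munarakipugo

*munarak*: last vowel = /a/, an unrounded vowel → -ip → *munarakip*.
Since the final consonant of the past-tense form *munarakip* is /p/ (voiceless), it takes -u, giving *munarakipu*.
Since the final sound of the agentive form *munarakipu* is /u/ (a vowel), it takes -go, giving *munarakipugo*.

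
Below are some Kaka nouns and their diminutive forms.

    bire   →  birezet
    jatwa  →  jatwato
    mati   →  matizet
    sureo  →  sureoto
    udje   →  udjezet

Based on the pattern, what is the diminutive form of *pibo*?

piboto

The alternation tracks the last vowel of the stem — -zet when the last vowel of the stem is a front vowel (*bire*, *mati*, *udje*); -to when the last vowel of the stem is a back vowel (*jatwa*, *sureo*).
The last vowel of *pibo* is /o/, which is a back vowel, so the suffix is -to, giving *piboto*.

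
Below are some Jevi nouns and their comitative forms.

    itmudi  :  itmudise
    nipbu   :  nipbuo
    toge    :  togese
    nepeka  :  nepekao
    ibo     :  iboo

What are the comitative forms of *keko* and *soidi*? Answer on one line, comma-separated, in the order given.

The pattern is front/back vowel harmony: -se when the last vowel of the stem is a front vowel (*itmudi*, *toge*); -o when the last vowel of the stem is a back vowel (*nipbu*, *nepeka*, *ibo*).
*keko* — last vowel /o/ (a back vowel) → -o → *kekoo*.
*soidi* — last vowel /i/ (a front vowel) → -se → *soidise*.

kekoo, soidise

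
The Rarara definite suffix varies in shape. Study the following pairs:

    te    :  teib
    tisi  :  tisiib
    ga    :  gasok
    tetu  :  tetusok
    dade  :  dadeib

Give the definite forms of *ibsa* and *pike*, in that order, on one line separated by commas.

ibsasok, pikeib

Looking at the last vowel of each stem: -ib when the last vowel of the stem is a front vowel (*te*, *tisi*, *dade*); -sok when the last vowel of the stem is a back vowel (*ga*, *tetu*).
*ibsa*: last vowel = /a/, a back vowel → -sok → *ibsasok*.
Since the last vowel of *pike* is /e/ (a front vowel), it takes -ib, giving *pikeib*.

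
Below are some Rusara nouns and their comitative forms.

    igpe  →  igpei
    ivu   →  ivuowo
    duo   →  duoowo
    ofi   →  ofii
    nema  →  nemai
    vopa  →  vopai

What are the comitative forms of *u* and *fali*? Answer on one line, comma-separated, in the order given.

uowo, falii

The pattern is rounding harmony: -owo when the last vowel of the stem is a rounded vowel (*ivu*, *duo*); -i when the last vowel of the stem is an unrounded vowel (*igpe*, *ofi*, *nema*, *vopa*).
*u* — last vowel /u/ (a rounded vowel) → -owo → *uowo*.
*fali* — last vowel /i/ (an unrounded vowel) → -i → *falii*.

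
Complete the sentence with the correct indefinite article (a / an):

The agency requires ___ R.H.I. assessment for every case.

an

The indefinite article is chosen by the initial *sound* of the following word, not its spelling.
The initialism *R.H.I.* is read letter by letter; the first letter, R, is pronounced /ɑr/, which begins with a vowel sound.
So the article is *an*: The agency requires an R.H.I. assessment for every case.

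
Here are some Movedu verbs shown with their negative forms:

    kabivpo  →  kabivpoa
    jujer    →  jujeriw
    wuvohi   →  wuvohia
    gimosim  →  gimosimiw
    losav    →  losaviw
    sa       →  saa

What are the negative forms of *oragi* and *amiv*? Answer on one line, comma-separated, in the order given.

The alternation tracks the final sound of the stem — -iw when the stem ends in a consonant (*jujer*, *gimosim*, *losav*); -a when the stem ends in a vowel (*kabivpo*, *wuvohi*, *sa*).
*oragi*: final sound = /i/, a vowel → -a → *oragia*.
Since the final sound of *amiv* is /v/ (a consonant), it takes -iw, giving *amiviw*.

oragia, amiviw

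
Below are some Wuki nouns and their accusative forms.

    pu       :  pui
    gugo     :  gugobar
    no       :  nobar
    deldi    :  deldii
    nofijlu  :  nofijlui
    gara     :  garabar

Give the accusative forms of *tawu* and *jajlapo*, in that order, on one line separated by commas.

The suffix is conditioned by the last vowel: -i when the last vowel of the stem is a high vowel (*pu*, *deldi*, *nofijlu*); -bar when the last vowel of the stem is a non-high vowel (*gugo*, *no*, *gara*).
*tawu* — last vowel /u/ (a high vowel) → -i → *tawui*.
*jajlapo* — last vowel /o/ (a non-high vowel) → -bar → *jajlapobar*.

tawui, jajlapobar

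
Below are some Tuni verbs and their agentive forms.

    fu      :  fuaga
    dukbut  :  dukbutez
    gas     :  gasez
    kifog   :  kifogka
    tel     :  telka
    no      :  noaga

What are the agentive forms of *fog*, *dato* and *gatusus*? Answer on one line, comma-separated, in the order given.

Looking at the final sound of each stem: -ez when the stem ends in a voiceless consonant (*dukbut*, *gas*); -ka when the stem ends in a voiced consonant (*kifog*, *tel*); -aga when the stem ends in a vowel (*fu*, *no*).
The final sound of *fog* is /g/, which is a voiced consonant, so the suffix is -ka, giving *fogka*.
Since the final sound of *dato* is /o/ (a vowel), it takes -aga, giving *datoaga*.
The final sound of *gatusus* is /s/, which is a voiceless consonant, so the suffix is -ez, giving *gatususez*.

fogka, datoaga, gatususez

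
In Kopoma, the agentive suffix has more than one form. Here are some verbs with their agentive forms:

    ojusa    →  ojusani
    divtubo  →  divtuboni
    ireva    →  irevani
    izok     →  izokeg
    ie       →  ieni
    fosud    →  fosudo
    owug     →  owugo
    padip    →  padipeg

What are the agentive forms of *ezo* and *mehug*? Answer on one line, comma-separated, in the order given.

ezoni, mehugo

Looking at the final sound of each stem: -eg when the stem ends in a voiceless consonant (*izok*, *padip*); -o when the stem ends in a voiced consonant (*fosud*, *owug*); -ni when the stem ends in a vowel (*ojusa*, *divtubo*, *ireva*, *ie*).
*ezo*: final sound = /o/, a vowel → -ni → *ezoni*.
The final sound of *mehug* is /g/, which is a voiced consonant, so the suffix is -o, giving *mehugo*.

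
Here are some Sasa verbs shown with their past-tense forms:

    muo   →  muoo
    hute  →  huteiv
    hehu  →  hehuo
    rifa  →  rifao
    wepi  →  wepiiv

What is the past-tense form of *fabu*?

fabuo

The alternation tracks the last vowel of the stem — -iv when the last vowel of the stem is a front vowel (*hute*, *wepi*); -o when the last vowel of the stem is a back vowel (*muo*, *hehu*, *rifa*).
*fabu* — last vowel /u/ (a back vowel) → -o → *fabuo*.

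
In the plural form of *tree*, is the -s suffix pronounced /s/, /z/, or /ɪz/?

The stem *tree* ends in a voiced non-sibilant sound.
The plural suffix surfaces as /ɪz/ after sibilants, /s/ after other voiceless consonants, and /z/ after other voiced sounds.
So the plural -s on *tree* is pronounced /z/.

/z/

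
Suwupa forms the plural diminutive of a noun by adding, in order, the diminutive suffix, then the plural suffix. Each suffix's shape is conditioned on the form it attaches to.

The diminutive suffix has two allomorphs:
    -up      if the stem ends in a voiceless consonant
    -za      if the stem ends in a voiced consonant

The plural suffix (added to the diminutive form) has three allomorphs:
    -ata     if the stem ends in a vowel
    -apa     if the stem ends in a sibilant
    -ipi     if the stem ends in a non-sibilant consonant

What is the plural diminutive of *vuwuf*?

vuwufupipi

Since the final consonant of *vuwuf* is /f/ (voiceless), it takes -up, giving *vuwufup*.
Since the final sound of the diminutive form *vuwufup* is /p/ (a non-sibilant consonant), it takes -ipi, giving *vuwufupipi*.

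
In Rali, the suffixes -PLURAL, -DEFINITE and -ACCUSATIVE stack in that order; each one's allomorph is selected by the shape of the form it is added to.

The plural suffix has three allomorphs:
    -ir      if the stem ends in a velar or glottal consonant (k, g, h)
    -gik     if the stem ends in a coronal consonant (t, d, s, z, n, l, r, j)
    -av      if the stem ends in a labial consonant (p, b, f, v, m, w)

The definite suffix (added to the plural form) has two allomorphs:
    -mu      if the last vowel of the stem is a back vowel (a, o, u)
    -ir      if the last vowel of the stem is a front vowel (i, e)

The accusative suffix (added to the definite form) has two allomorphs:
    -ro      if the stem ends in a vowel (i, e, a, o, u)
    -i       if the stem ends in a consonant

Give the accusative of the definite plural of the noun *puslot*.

The final consonant of *puslot* is /t/, which is coronal, so the plural suffix is -gik, giving *puslotgik*.
The plural form *puslotgik* — last vowel /i/ (a front vowel) → -ir → *puslotgikir*.
The definite form *puslotgikir*: final sound = /r/, a consonant → -i → *puslotgikiri*.

puslotgikiri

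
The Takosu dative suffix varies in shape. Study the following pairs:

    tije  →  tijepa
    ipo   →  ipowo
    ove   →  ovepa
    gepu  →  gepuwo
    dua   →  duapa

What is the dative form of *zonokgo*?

The pattern is rounding harmony: -wo when the last vowel of the stem is a rounded vowel (*ipo*, *gepu*); -pa when the last vowel of the stem is an unrounded vowel (*tije*, *ove*, *dua*).
*zonokgo*: last vowel = /o/, a rounded vowel → -wo → *zonokgowo*.

zonokgowo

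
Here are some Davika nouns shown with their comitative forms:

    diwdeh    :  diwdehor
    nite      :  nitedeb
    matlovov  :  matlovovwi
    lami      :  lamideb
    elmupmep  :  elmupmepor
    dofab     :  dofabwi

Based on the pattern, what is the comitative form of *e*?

edeb

The suffix is conditioned by the final sound: -or when the stem ends in a voiceless consonant (*diwdeh*, *elmupmep*); -wi when the stem ends in a voiced consonant (*matlovov*, *dofab*); -deb when the stem ends in a vowel (*nite*, *lami*).
Since the final sound of *e* is /e/ (a vowel), it takes -deb, giving *edeb*.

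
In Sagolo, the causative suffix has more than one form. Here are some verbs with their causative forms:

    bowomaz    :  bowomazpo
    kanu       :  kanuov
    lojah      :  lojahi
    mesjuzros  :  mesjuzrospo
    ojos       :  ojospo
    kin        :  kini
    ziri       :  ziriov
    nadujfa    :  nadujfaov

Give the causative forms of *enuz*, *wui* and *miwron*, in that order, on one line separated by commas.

enuzpo, wuiov, miwroni

The alternation tracks the final sound of the stem — -po when the stem ends in a sibilant (*bowomaz*, *mesjuzros*, *ojos*); -i when the stem ends in a non-sibilant consonant (*lojah*, *kin*); -ov when the stem ends in a vowel (*kanu*, *ziri*, *nadujfa*).
The final sound of *enuz* is /z/, which is a sibilant, so the suffix is -po, giving *enuzpo*.
The final sound of *wui* is /i/, which is a vowel, so the suffix is -ov, giving *wuiov*.
*miwron*: final sound = /n/, a non-sibilant consonant → -i → *miwroni*.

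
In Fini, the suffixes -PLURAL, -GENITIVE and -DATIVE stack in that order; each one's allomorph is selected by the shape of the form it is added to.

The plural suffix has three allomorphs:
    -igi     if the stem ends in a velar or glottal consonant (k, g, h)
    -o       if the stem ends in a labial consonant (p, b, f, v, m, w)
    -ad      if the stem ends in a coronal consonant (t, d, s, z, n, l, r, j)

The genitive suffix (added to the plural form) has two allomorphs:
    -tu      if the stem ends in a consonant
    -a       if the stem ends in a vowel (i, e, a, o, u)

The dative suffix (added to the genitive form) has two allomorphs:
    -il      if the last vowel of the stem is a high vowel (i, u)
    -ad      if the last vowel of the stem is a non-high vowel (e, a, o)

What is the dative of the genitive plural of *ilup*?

*ilup* — final consonant /p/ (labial) → -o → *ilupo*.
Since the final sound of the plural form *ilupo* is /o/ (a vowel), it takes -a, giving *ilupoa*.
The last vowel of the genitive form *ilupoa* is /a/, which is a non-high vowel, so the dative suffix is -ad, giving *ilupoaad*.

ilupoaad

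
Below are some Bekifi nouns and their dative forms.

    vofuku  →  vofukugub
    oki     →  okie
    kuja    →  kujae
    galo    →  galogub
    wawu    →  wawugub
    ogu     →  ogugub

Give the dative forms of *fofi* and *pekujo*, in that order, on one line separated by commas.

Looking at the last vowel of each stem: -gub when the last vowel of the stem is a rounded vowel (*vofuku*, *galo*, *wawu*, *ogu*); -e when the last vowel of the stem is an unrounded vowel (*oki*, *kuja*).
The last vowel of *fofi* is /i/, which is an unrounded vowel, so the suffix is -e, giving *fofie*.
The last vowel of *pekujo* is /o/, which is a rounded vowel, so the suffix is -gub, giving *pekujogub*.

fofie, pekujogub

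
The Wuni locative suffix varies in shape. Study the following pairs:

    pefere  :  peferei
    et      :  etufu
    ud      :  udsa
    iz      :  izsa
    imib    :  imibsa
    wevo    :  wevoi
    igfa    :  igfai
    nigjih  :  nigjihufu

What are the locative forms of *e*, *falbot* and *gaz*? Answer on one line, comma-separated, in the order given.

ei, falbotufu, gazsa

Looking at the final sound of each stem: -ufu when the stem ends in a voiceless consonant (*et*, *nigjih*); -sa when the stem ends in a voiced consonant (*ud*, *iz*, *imib*); -i when the stem ends in a vowel (*pefere*, *wevo*, *igfa*).
Since the final sound of *e* is /e/ (a vowel), it takes -i, giving *ei*.
The final sound of *falbot* is /t/, which is a voiceless consonant, so the suffix is -ufu, giving *falbotufu*.
Since the final sound of *gaz* is /z/ (a voiced consonant), it takes -sa, giving *gazsa*.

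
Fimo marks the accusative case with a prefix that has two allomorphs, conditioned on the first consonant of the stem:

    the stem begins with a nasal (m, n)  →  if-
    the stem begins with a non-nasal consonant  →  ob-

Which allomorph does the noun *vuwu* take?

ob-

*vuwu*: first consonant = /v/, non-nasal → ob-.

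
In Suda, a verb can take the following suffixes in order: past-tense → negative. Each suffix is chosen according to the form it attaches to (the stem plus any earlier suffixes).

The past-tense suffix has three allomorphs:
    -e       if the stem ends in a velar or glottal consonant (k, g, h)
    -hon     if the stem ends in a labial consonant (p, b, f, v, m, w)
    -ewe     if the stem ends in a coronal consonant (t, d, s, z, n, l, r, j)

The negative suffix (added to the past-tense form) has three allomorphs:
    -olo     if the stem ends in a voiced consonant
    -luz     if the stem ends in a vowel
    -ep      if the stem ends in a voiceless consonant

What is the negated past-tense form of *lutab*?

*lutab*: final consonant = /b/, labial → -hon → *lutabhon*.
The past-tense form *lutabhon* — final sound /n/ (a voiced consonant) → -olo → *lutabhonolo*.

lutabhonolo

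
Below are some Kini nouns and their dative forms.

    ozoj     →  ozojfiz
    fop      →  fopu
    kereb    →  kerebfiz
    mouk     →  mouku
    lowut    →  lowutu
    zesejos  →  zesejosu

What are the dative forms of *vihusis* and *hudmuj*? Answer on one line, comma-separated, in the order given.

The suffix is conditioned by the final consonant: -u when the stem ends in a voiceless consonant (*fop*, *mouk*, *lowut*, *zesejos*); -fiz when the stem ends in a voiced consonant (*ozoj*, *kereb*).
The final consonant of *vihusis* is /s/, which is voiceless, so the suffix is -u, giving *vihusisu*.
*hudmuj* — final consonant /j/ (voiced) → -fiz → *hudmujfiz*.

vihusisu, hudmujfiz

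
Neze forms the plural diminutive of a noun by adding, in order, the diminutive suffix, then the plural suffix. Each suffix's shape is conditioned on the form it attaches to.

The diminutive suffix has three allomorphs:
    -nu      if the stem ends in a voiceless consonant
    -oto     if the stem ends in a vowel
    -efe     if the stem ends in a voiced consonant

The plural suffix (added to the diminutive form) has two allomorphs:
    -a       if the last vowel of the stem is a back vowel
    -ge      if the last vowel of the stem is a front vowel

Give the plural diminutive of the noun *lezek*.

*lezek*: final sound = /k/, a voiceless consonant → -nu → *lezeknu*.
The last vowel of the diminutive form *lezeknu* is /u/, which is a back vowel, so the plural suffix is -a, giving *lezeknua*.

lezeknua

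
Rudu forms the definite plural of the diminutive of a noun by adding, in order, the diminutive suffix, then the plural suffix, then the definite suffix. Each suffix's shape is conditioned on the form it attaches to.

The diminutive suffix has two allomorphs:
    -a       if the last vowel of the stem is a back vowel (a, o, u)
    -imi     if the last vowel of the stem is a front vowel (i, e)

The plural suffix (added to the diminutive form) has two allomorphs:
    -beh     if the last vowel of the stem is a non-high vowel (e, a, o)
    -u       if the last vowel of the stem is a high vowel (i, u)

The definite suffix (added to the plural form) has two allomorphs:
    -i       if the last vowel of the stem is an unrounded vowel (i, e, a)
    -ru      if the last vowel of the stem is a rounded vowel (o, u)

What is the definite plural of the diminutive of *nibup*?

*nibup* — last vowel /u/ (a back vowel) → -a → *nibupa*.
The last vowel of the diminutive form *nibupa* is /a/, which is a non-high vowel, so the plural suffix is -beh, giving *nibupabeh*.
The plural form *nibupabeh*: last vowel = /e/, an unrounded vowel → -i → *nibupabehi*.

nibupabehi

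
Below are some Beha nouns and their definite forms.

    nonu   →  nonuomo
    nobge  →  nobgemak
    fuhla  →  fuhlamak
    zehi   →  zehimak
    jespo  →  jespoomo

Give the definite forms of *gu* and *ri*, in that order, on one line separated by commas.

The suffix is conditioned by the last vowel: -omo when the last vowel of the stem is a rounded vowel (*nonu*, *jespo*); -mak when the last vowel of the stem is an unrounded vowel (*nobge*, *fuhla*, *zehi*).
*gu*: last vowel = /u/, a rounded vowel → -omo → *guomo*.
*ri*: last vowel = /i/, an unrounded vowel → -mak → *rimak*.

guomo, rimak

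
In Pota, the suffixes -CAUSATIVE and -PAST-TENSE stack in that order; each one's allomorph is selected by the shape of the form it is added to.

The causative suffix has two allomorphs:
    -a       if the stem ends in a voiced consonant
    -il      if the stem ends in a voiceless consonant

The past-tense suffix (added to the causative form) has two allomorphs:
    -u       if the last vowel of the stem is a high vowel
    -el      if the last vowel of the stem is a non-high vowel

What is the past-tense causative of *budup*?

The final consonant of *budup* is /p/, which is voiceless, so the causative suffix is -il, giving *budupil*.
The causative form *budupil*: last vowel = /i/, a high vowel → -u → *budupilu*.

budupilu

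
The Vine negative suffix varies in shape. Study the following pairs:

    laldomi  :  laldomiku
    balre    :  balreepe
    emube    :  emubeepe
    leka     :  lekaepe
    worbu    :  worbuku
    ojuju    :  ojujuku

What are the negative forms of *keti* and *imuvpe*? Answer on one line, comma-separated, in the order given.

ketiku, imuvpeepe

The pattern is height harmony: -ku when the last vowel of the stem is a high vowel (*laldomi*, *worbu*, *ojuju*); -epe when the last vowel of the stem is a non-high vowel (*balre*, *emube*, *leka*).
*keti* — last vowel /i/ (a high vowel) → -ku → *ketiku*.
The last vowel of *imuvpe* is /e/, which is a non-high vowel, so the suffix is -epe, giving *imuvpeepe*.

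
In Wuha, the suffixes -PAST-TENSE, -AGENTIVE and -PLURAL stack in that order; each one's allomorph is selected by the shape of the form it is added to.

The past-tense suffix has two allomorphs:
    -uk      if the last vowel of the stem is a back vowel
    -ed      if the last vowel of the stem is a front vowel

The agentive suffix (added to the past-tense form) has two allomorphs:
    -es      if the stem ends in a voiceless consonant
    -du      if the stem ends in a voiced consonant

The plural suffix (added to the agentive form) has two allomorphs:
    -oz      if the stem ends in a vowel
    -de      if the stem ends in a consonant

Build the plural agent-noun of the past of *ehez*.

ehezedduoz

Since the last vowel of *ehez* is /e/ (a front vowel), it takes -ed, giving *ehezed*.
The past-tense form *ehezed*: final consonant = /d/, voiced → -du → *ehezeddu*.
Since the final sound of the agentive form *ehezeddu* is /u/ (a vowel), it takes -oz, giving *ehezedduoz*.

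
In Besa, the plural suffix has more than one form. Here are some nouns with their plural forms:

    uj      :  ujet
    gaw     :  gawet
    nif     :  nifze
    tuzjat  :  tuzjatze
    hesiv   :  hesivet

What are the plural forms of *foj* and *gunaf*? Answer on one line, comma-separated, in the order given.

The pattern is voicing of the final consonant: -ze when the stem ends in a voiceless consonant (*nif*, *tuzjat*); -et when the stem ends in a voiced consonant (*uj*, *gaw*, *hesiv*).
Since the final consonant of *foj* is /j/ (voiced), it takes -et, giving *fojet*.
*gunaf*: final consonant = /f/, voiceless → -ze → *gunafze*.

fojet, gunafze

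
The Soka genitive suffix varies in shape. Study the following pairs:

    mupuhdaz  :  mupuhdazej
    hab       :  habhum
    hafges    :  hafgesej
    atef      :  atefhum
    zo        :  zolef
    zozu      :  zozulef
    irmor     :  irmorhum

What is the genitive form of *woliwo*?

woliwolef

The suffix is conditioned by the final sound: -ej when the stem ends in a sibilant (*mupuhdaz*, *hafges*); -hum when the stem ends in a non-sibilant consonant (*hab*, *atef*, *irmor*); -lef when the stem ends in a vowel (*zo*, *zozu*).
Since the final sound of *woliwo* is /o/ (a vowel), it takes -lef, giving *woliwolef*.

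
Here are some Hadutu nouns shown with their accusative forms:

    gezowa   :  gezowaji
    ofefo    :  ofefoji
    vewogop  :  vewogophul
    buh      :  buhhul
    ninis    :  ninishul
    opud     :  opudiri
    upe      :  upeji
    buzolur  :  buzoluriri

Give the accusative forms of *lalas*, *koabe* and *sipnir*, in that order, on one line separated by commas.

lalashul, koabeji, sipniriri

The pattern is voicing of the final sound: -hul when the stem ends in a voiceless consonant (*vewogop*, *buh*, *ninis*); -iri when the stem ends in a voiced consonant (*opud*, *buzolur*); -ji when the stem ends in a vowel (*gezowa*, *ofefo*, *upe*).
*lalas* — final sound /s/ (a voiceless consonant) → -hul → *lalashul*.
*koabe* — final sound /e/ (a vowel) → -ji → *koabeji*.
*sipnir*: final sound = /r/, a voiced consonant → -iri → *sipniriri*.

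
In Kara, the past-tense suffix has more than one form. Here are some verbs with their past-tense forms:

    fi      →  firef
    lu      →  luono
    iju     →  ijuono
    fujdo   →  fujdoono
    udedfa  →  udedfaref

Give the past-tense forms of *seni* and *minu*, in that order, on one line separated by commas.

The alternation tracks the last vowel of the stem — -ono when the last vowel of the stem is a rounded vowel (*lu*, *iju*, *fujdo*); -ref when the last vowel of the stem is an unrounded vowel (*fi*, *udedfa*).
*seni*: last vowel = /i/, an unrounded vowel → -ref → *seniref*.
*minu* — last vowel /u/ (a rounded vowel) → -ono → *minuono*.

seniref, minuono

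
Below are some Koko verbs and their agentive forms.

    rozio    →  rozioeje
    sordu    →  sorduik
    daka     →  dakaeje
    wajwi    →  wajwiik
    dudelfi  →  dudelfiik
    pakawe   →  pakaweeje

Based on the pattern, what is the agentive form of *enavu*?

enavuik

The suffix is conditioned by the last vowel: -ik when the last vowel of the stem is a high vowel (*sordu*, *wajwi*, *dudelfi*); -eje when the last vowel of the stem is a non-high vowel (*rozio*, *daka*, *pakawe*).
*enavu* — last vowel /u/ (a high vowel) → -ik → *enavuik*.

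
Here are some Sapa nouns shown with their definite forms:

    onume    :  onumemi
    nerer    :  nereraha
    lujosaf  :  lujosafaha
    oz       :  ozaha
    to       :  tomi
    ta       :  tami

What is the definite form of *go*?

gomi

The suffix is conditioned by the final sound: -aha when the stem ends in a consonant (*nerer*, *lujosaf*, *oz*); -mi when the stem ends in a vowel (*onume*, *to*, *ta*).
Since the final sound of *go* is /o/ (a vowel), it takes -mi, giving *gomi*.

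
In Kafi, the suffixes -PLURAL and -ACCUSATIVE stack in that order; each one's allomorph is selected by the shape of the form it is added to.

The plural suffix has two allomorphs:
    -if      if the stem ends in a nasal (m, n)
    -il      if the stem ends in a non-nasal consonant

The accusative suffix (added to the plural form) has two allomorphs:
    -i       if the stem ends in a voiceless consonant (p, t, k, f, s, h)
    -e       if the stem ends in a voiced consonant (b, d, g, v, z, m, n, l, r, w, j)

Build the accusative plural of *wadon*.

Since the final consonant of *wadon* is /n/ (a nasal), it takes -if, giving *wadonif*.
The plural form *wadonif* — final consonant /f/ (voiceless) → -i → *wadonifi*.

wadonifi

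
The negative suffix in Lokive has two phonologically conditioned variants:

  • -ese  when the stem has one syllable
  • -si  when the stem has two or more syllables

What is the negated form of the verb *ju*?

juese

*ju* (one syllable) → -ese → *juese*.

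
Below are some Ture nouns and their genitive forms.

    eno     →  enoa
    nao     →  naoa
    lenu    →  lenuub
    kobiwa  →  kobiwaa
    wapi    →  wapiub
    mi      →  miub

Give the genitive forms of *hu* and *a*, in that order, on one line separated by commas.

The pattern is height harmony: -ub when the last vowel of the stem is a high vowel (*lenu*, *wapi*, *mi*); -a when the last vowel of the stem is a non-high vowel (*eno*, *nao*, *kobiwa*).
*hu*: last vowel = /u/, a high vowel → -ub → *huub*.
*a* — last vowel /a/ (a non-high vowel) → -a → *aa*.

huub, aa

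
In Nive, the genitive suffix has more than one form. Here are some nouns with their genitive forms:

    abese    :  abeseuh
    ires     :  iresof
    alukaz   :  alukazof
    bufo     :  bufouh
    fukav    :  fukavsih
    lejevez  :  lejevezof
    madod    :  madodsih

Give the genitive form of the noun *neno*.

nenouh

Looking at the final sound of each stem: -of when the stem ends in a sibilant (*ires*, *alukaz*, *lejevez*); -sih when the stem ends in a non-sibilant consonant (*fukav*, *madod*); -uh when the stem ends in a vowel (*abese*, *bufo*).
Since the final sound of *neno* is /o/ (a vowel), it takes -uh, giving *nenouh*.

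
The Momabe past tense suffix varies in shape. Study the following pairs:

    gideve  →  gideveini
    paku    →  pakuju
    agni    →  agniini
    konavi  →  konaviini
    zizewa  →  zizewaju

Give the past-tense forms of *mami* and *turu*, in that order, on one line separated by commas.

Looking at the last vowel of each stem: -ini when the last vowel of the stem is a front vowel (*gideve*, *agni*, *konavi*); -ju when the last vowel of the stem is a back vowel (*paku*, *zizewa*).
*mami* — last vowel /i/ (a front vowel) → -ini → *mamiini*.
*turu* — last vowel /u/ (a back vowel) → -ju → *turuju*.

mamiini, turuju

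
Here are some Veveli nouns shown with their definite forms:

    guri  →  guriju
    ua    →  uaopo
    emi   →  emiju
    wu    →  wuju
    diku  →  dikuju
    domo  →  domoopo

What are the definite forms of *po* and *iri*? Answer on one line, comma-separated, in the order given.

The alternation tracks the last vowel of the stem — -ju when the last vowel of the stem is a high vowel (*guri*, *emi*, *wu*, *diku*); -opo when the last vowel of the stem is a non-high vowel (*ua*, *domo*).
The last vowel of *po* is /o/, which is a non-high vowel, so the suffix is -opo, giving *poopo*.
The last vowel of *iri* is /i/, which is a high vowel, so the suffix is -ju, giving *iriju*.

poopo, iriju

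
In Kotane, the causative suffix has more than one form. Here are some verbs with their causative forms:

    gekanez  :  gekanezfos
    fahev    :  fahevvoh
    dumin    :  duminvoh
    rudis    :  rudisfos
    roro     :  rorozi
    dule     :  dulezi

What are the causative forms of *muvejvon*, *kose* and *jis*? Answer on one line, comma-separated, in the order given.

Looking at the final sound of each stem: -fos when the stem ends in a sibilant (*gekanez*, *rudis*); -voh when the stem ends in a non-sibilant consonant (*fahev*, *dumin*); -zi when the stem ends in a vowel (*roro*, *dule*).
*muvejvon* — final sound /n/ (a non-sibilant consonant) → -voh → *muvejvonvoh*.
Since the final sound of *kose* is /e/ (a vowel), it takes -zi, giving *kosezi*.
The final sound of *jis* is /s/, which is a sibilant, so the suffix is -fos, giving *jisfos*.

muvejvonvoh, kosezi, jisfos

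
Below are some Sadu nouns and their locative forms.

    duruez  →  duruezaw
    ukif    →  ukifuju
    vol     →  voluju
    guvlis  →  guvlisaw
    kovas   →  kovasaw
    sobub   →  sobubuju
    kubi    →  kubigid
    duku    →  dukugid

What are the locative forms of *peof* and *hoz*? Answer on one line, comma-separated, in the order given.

peofuju, hozaw

Looking at the final sound of each stem: -aw when the stem ends in a sibilant (*duruez*, *guvlis*, *kovas*); -uju when the stem ends in a non-sibilant consonant (*ukif*, *vol*, *sobub*); -gid when the stem ends in a vowel (*kubi*, *duku*).
*peof*: final sound = /f/, a non-sibilant consonant → -uju → *peofuju*.
*hoz* — final sound /z/ (a sibilant) → -aw → *hozaw*.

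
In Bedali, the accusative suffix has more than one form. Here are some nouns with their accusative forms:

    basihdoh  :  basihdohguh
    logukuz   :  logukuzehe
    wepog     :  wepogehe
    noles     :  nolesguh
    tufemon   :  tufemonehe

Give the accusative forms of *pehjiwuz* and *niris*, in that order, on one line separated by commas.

pehjiwuzehe, nirisguh

The suffix is conditioned by the final consonant: -guh when the stem ends in a voiceless consonant (*basihdoh*, *noles*); -ehe when the stem ends in a voiced consonant (*logukuz*, *wepog*, *tufemon*).
*pehjiwuz* — final consonant /z/ (voiced) → -ehe → *pehjiwuzehe*.
*niris*: final consonant = /s/, voiceless → -guh → *nirisguh*.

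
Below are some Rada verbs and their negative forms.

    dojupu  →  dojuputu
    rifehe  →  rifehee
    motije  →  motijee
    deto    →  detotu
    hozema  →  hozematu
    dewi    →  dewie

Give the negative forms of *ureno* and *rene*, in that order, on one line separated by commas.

The suffix is conditioned by the last vowel: -e when the last vowel of the stem is a front vowel (*rifehe*, *motije*, *dewi*); -tu when the last vowel of the stem is a back vowel (*dojupu*, *deto*, *hozema*).
Since the last vowel of *ureno* is /o/ (a back vowel), it takes -tu, giving *urenotu*.
*rene* — last vowel /e/ (a front vowel) → -e → *renee*.

urenotu, renee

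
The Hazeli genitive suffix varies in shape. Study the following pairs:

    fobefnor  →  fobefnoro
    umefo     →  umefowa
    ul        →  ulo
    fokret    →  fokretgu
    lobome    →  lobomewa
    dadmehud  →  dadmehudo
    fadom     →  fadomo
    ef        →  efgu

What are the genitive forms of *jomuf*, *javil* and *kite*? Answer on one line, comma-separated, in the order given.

jomufgu, javilo, kitewa

The suffix is conditioned by the final sound: -gu when the stem ends in a voiceless consonant (*fokret*, *ef*); -o when the stem ends in a voiced consonant (*fobefnor*, *ul*, *dadmehud*, *fadom*); -wa when the stem ends in a vowel (*umefo*, *lobome*).
*jomuf* — final sound /f/ (a voiceless consonant) → -gu → *jomufgu*.
*javil* — final sound /l/ (a voiced consonant) → -o → *javilo*.
The final sound of *kite* is /e/, which is a vowel, so the suffix is -wa, giving *kitewa*.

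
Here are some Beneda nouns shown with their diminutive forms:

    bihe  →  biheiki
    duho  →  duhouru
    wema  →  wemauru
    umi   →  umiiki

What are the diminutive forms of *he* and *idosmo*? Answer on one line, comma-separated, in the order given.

heiki, idosmouru

The pattern is front/back vowel harmony: -iki when the last vowel of the stem is a front vowel (*bihe*, *umi*); -uru when the last vowel of the stem is a back vowel (*duho*, *wema*).
Since the last vowel of *he* is /e/ (a front vowel), it takes -iki, giving *heiki*.
*idosmo*: last vowel = /o/, a back vowel → -uru → *idosmouru*.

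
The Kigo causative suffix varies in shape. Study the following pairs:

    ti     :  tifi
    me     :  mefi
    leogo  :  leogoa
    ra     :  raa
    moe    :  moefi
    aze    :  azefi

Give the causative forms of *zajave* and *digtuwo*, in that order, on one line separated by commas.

zajavefi, digtuwoa

The alternation tracks the last vowel of the stem — -fi when the last vowel of the stem is a front vowel (*ti*, *me*, *moe*, *aze*); -a when the last vowel of the stem is a back vowel (*leogo*, *ra*).
*zajave* — last vowel /e/ (a front vowel) → -fi → *zajavefi*.
*digtuwo*: last vowel = /o/, a back vowel → -a → *digtuwoa*.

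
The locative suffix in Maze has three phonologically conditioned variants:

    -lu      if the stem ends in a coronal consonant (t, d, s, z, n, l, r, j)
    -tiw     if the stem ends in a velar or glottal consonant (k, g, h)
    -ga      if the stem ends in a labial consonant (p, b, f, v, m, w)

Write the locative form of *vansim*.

The final consonant of *vansim* is /m/, which is labial, so the suffix is -ga, giving *vansimga*.

vansimga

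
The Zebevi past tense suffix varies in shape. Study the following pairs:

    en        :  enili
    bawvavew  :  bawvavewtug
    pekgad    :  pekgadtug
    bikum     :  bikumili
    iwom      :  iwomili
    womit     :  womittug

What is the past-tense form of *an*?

anili

Looking at the final consonant of each stem: -ili when the stem ends in a nasal (*en*, *bikum*, *iwom*); -tug when the stem ends in a non-nasal consonant (*bawvavew*, *pekgad*, *womit*).
*an* — final consonant /n/ (a nasal) → -ili → *anili*.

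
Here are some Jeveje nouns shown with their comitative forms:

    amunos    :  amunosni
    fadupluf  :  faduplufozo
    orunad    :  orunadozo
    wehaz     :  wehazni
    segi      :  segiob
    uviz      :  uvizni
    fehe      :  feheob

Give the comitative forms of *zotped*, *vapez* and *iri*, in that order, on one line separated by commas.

The alternation tracks the final sound of the stem — -ni when the stem ends in a sibilant (*amunos*, *wehaz*, *uviz*); -ozo when the stem ends in a non-sibilant consonant (*fadupluf*, *orunad*); -ob when the stem ends in a vowel (*segi*, *fehe*).
The final sound of *zotped* is /d/, which is a non-sibilant consonant, so the suffix is -ozo, giving *zotpedozo*.
Since the final sound of *vapez* is /z/ (a sibilant), it takes -ni, giving *vapezni*.
*iri* — final sound /i/ (a vowel) → -ob → *iriob*.

zotpedozo, vapezni, iriob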